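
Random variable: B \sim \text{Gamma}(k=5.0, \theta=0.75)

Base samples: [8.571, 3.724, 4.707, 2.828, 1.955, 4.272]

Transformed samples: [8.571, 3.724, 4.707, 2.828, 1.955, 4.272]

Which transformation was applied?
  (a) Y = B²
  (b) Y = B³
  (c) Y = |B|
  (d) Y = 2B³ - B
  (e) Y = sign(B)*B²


Checking option (c) Y = |B|:
  B = 8.571 -> Y = 8.571 ✓
  B = 3.724 -> Y = 3.724 ✓
  B = 4.707 -> Y = 4.707 ✓
All samples match this transformation.

(c) |B|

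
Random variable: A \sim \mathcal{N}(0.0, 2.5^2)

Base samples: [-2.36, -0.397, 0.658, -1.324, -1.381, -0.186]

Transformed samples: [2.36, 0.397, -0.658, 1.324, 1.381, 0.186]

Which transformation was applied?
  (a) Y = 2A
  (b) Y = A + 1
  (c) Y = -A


Checking option (c) Y = -A:
  A = -2.36 -> Y = 2.36 ✓
  A = -0.397 -> Y = 0.397 ✓
  A = 0.658 -> Y = -0.658 ✓
All samples match this transformation.

(c) -A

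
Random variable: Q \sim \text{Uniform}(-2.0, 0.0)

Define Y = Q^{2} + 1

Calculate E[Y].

E[Y] = 1*E[Q²] + 1
E[Q] = -1
E[Q²] = Var(Q) + (E[Q])² = 0.33333333 + 1 = 1.3333333
E[Y] = 1*1.3333333 + 1 = 2.3333333

2.3333333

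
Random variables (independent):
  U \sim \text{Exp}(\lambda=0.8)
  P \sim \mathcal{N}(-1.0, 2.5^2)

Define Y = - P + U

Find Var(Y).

For independent RVs: Var(aX + bY) = a²Var(X) + b²Var(Y)
Var(U) = 1.5625
Var(P) = 6.25
Var(Y) = 1²*1.5625 + (-1)²*6.25
= 1*1.5625 + 1*6.25 = 7.8125

7.8125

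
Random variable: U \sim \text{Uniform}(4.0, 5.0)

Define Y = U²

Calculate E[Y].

E[U²] = Var(U) + (E[U])² = 0.083333333 + 20.25 = 20.333333

20.333333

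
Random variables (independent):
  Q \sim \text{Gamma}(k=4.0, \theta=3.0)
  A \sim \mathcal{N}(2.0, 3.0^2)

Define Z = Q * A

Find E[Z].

For independent RVs: E[XY] = E[X]*E[Y]
E[Q] = 12
E[A] = 2
E[Z] = 12 * 2 = 24

24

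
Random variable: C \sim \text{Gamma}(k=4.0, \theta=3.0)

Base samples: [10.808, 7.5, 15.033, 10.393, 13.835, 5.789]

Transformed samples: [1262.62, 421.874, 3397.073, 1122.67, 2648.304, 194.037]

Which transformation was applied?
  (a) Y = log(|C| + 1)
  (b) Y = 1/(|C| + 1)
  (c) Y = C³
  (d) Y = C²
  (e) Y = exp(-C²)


Checking option (c) Y = C³:
  C = 10.808 -> Y = 1262.62 ✓
  C = 7.5 -> Y = 421.874 ✓
  C = 15.033 -> Y = 3397.073 ✓
All samples match this transformation.

(c) C³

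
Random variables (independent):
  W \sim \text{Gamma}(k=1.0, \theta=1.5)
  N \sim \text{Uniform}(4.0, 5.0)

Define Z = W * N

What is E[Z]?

For independent RVs: E[XY] = E[X]*E[Y]
E[W] = 1.5
E[N] = 4.5
E[Z] = 1.5 * 4.5 = 6.75

6.75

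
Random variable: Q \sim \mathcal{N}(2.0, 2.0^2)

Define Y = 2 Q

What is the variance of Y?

For Y = aQ + b: Var(Y) = a² * Var(Q)
Var(Q) = 2.0^2 = 4
Var(Y) = 2² * 4 = 4 * 4 = 16

16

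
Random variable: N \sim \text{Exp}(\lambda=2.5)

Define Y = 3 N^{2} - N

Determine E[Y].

E[Y] = 3*E[N²] - 1*E[N]
E[N] = 0.4
E[N²] = Var(N) + (E[N])² = 0.16 + 0.16 = 0.32
E[Y] = 3*0.32 - 1*0.4 = 0.56

0.56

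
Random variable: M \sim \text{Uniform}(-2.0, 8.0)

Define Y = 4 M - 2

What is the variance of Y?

For Y = aM + b: Var(Y) = a² * Var(M)
Var(M) = (8 + 2)^2/12 = 8.3333333
Var(Y) = 4² * 8.3333333 = 16 * 8.3333333 = 133.33333

133.33333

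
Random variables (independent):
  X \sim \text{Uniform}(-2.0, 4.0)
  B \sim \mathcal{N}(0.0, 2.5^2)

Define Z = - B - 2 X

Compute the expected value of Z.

E[Z] = -2*E[X] - 1*E[B]
E[X] = 1
E[B] = 0
E[Z] = -2*1 - 1*0 = -2

-2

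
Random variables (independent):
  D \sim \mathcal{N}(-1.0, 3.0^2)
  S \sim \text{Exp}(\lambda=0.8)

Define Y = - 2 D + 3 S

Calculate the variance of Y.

For independent RVs: Var(aX + bY) = a²Var(X) + b²Var(Y)
Var(D) = 9
Var(S) = 1.5625
Var(Y) = (-2)²*9 + 3²*1.5625
= 4*9 + 9*1.5625 = 50.0625

50.0625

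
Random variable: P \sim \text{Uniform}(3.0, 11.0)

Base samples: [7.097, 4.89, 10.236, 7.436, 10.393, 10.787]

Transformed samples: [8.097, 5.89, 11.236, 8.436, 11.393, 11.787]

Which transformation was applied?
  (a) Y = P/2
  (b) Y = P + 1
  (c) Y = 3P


Checking option (b) Y = P + 1:
  P = 7.097 -> Y = 8.097 ✓
  P = 4.89 -> Y = 5.89 ✓
  P = 10.236 -> Y = 11.236 ✓
All samples match this transformation.

(b) P + 1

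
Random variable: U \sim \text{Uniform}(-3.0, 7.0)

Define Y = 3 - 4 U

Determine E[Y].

For Y = -4U + 3:
E[Y] = -4 * E[U] + 3
E[U] = (-3 + 7)/2 = 2
E[Y] = -4 * 2 + 3 = -5

-5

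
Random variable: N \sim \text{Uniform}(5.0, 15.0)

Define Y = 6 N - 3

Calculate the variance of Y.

For Y = aN + b: Var(Y) = a² * Var(N)
Var(N) = (15 - 5)^2/12 = 8.3333333
Var(Y) = 6² * 8.3333333 = 36 * 8.3333333 = 300

300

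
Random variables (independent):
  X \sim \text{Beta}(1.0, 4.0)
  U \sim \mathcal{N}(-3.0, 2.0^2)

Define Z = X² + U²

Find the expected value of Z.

E[Z] = E[X²] + E[U²]
E[X²] = Var(X) + E[X]² = 0.026666667 + 0.04 = 0.066666667
E[U²] = Var(U) + E[U]² = 4 + 9 = 13
E[Z] = 0.066666667 + 13 = 13.066667

13.066667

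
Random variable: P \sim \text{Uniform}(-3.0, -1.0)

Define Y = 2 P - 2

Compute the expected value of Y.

For Y = 2P - 2:
E[Y] = 2 * E[P] - 2
E[P] = (-3 - 1)/2 = -2
E[Y] = 2 * (-2) - 2 = -6

-6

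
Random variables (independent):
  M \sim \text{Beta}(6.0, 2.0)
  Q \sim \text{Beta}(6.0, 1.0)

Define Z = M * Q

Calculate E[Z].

For independent RVs: E[XY] = E[X]*E[Y]
E[M] = 0.75
E[Q] = 0.85714286
E[Z] = 0.75 * 0.85714286 = 0.64285714

0.64285714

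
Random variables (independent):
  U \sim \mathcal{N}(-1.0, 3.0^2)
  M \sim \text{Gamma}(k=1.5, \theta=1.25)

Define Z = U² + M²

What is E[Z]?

E[Z] = E[U²] + E[M²]
E[U²] = Var(U) + E[U]² = 9 + 1 = 10
E[M²] = Var(M) + E[M]² = 2.34375 + 3.515625 = 5.859375
E[Z] = 10 + 5.859375 = 15.859375

15.859375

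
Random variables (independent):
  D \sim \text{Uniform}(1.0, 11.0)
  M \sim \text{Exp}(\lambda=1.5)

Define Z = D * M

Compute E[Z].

For independent RVs: E[XY] = E[X]*E[Y]
E[D] = 6
E[M] = 0.66666667
E[Z] = 6 * 0.66666667 = 4

4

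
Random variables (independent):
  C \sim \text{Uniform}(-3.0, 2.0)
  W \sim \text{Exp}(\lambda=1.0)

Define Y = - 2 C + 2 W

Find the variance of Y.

For independent RVs: Var(aX + bY) = a²Var(X) + b²Var(Y)
Var(C) = 2.0833333
Var(W) = 1
Var(Y) = (-2)²*2.0833333 + 2²*1
= 4*2.0833333 + 4*1 = 12.333333

12.333333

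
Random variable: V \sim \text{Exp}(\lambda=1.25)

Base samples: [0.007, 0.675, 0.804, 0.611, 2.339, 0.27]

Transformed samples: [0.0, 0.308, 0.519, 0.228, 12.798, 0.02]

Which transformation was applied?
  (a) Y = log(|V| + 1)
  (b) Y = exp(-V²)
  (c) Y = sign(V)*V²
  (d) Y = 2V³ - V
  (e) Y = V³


Checking option (e) Y = V³:
  V = 0.007 -> Y = 0.0 ✓
  V = 0.675 -> Y = 0.308 ✓
  V = 0.804 -> Y = 0.519 ✓
All samples match this transformation.

(e) V³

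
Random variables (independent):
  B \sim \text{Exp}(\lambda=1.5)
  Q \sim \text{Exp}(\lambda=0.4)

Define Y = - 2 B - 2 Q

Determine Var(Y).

For independent RVs: Var(aX + bY) = a²Var(X) + b²Var(Y)
Var(B) = 0.44444444
Var(Q) = 6.25
Var(Y) = (-2)²*0.44444444 + (-2)²*6.25
= 4*0.44444444 + 4*6.25 = 26.777778

26.777778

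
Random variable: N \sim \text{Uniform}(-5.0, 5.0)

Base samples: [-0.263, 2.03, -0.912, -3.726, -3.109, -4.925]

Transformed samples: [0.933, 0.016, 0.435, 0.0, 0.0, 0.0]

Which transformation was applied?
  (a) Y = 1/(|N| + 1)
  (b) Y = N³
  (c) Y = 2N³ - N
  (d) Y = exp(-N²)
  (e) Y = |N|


Checking option (d) Y = exp(-N²):
  N = -0.263 -> Y = 0.933 ✓
  N = 2.03 -> Y = 0.016 ✓
  N = -0.912 -> Y = 0.435 ✓
All samples match this transformation.

(d) exp(-N²)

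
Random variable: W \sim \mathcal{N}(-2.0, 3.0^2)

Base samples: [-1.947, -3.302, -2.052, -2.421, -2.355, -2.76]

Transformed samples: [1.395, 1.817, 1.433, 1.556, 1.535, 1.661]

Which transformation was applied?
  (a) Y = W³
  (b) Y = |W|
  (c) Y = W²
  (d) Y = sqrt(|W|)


Checking option (d) Y = sqrt(|W|):
  W = -1.947 -> Y = 1.395 ✓
  W = -3.302 -> Y = 1.817 ✓
  W = -2.052 -> Y = 1.433 ✓
All samples match this transformation.

(d) sqrt(|W|)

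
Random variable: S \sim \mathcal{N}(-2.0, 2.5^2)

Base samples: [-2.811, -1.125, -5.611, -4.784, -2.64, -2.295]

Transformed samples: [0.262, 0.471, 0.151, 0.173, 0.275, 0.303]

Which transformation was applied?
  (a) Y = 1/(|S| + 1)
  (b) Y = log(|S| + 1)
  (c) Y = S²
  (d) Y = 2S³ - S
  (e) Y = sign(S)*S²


Checking option (a) Y = 1/(|S| + 1):
  S = -2.811 -> Y = 0.262 ✓
  S = -1.125 -> Y = 0.471 ✓
  S = -5.611 -> Y = 0.151 ✓
All samples match this transformation.

(a) 1/(|S| + 1)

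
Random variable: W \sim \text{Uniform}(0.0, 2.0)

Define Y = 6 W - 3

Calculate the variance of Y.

For Y = aW + b: Var(Y) = a² * Var(W)
Var(W) = (2 - 0)^2/12 = 0.33333333
Var(Y) = 6² * 0.33333333 = 36 * 0.33333333 = 12

12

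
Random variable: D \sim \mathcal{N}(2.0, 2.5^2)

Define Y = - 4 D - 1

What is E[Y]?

For Y = -4D - 1:
E[Y] = -4 * E[D] - 1
E[D] = 2.0 = 2
E[Y] = -4 * 2 - 1 = -9

-9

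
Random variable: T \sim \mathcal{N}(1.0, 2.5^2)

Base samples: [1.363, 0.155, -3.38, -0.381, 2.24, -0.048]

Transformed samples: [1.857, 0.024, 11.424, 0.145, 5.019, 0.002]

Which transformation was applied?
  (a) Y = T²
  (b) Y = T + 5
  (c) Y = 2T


Checking option (a) Y = T²:
  T = 1.363 -> Y = 1.857 ✓
  T = 0.155 -> Y = 0.024 ✓
  T = -3.38 -> Y = 11.424 ✓
All samples match this transformation.

(a) T²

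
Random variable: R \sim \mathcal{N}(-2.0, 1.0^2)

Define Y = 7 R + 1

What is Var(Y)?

For Y = aR + b: Var(Y) = a² * Var(R)
Var(R) = 1.0^2 = 1
Var(Y) = 7² * 1 = 49 * 1 = 49

49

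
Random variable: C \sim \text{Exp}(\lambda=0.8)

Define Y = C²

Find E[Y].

Using E[X²] = Var(X) + (E[X])²:
E[C] = 1.25
Var(C) = 1/0.8^2 = 1.5625
E[C²] = 1.5625 + 1.25² = 1.5625 + 1.5625 = 3.125

3.125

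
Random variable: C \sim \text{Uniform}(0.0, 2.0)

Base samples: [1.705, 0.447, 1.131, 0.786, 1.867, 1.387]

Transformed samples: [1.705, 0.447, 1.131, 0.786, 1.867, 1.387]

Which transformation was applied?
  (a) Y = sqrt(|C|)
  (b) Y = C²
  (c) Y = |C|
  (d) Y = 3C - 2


Checking option (c) Y = |C|:
  C = 1.705 -> Y = 1.705 ✓
  C = 0.447 -> Y = 0.447 ✓
  C = 1.131 -> Y = 1.131 ✓
All samples match this transformation.

(c) |C|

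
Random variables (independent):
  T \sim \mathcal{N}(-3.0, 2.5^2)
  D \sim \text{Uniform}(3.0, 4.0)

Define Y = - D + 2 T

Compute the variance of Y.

For independent RVs: Var(aX + bY) = a²Var(X) + b²Var(Y)
Var(T) = 6.25
Var(D) = 0.083333333
Var(Y) = 2²*6.25 + (-1)²*0.083333333
= 4*6.25 + 1*0.083333333 = 25.083333

25.083333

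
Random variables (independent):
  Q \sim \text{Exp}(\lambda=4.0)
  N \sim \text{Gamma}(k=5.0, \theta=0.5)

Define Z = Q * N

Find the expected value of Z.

For independent RVs: E[XY] = E[X]*E[Y]
E[Q] = 0.25
E[N] = 2.5
E[Z] = 0.25 * 2.5 = 0.625

0.625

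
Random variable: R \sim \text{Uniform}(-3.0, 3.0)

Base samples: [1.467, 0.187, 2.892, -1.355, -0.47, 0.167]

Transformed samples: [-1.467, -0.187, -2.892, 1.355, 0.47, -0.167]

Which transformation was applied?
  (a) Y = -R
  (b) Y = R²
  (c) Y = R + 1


Checking option (a) Y = -R:
  R = 1.467 -> Y = -1.467 ✓
  R = 0.187 -> Y = -0.187 ✓
  R = 2.892 -> Y = -2.892 ✓
All samples match this transformation.

(a) -R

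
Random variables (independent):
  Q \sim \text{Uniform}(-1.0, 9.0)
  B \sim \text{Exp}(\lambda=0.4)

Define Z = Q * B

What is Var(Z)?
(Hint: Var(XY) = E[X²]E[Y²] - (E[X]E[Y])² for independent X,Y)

Var(XY) = E[X²]E[Y²] - (E[X]E[Y])²
E[Q] = 4, Var(Q) = 8.3333333
E[B] = 2.5, Var(B) = 6.25
E[Q²] = 8.3333333 + 4² = 24.333333
E[B²] = 6.25 + 2.5² = 12.5
Var(Z) = 24.333333*12.5 - (4*2.5)²
= 304.16667 - 100 = 204.16667

204.16667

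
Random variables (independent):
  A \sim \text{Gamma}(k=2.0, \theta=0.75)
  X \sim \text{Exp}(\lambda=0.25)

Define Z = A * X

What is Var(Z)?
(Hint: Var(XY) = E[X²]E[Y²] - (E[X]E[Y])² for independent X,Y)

Var(XY) = E[X²]E[Y²] - (E[X]E[Y])²
E[A] = 1.5, Var(A) = 1.125
E[X] = 4, Var(X) = 16
E[A²] = 1.125 + 1.5² = 3.375
E[X²] = 16 + 4² = 32
Var(Z) = 3.375*32 - (1.5*4)²
= 108 - 36 = 72

72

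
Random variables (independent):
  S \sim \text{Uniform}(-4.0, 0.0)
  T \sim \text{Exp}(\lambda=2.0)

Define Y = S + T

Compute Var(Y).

For independent RVs: Var(aX + bY) = a²Var(X) + b²Var(Y)
Var(S) = 1.3333333
Var(T) = 0.25
Var(Y) = 1²*1.3333333 + 1²*0.25
= 1*1.3333333 + 1*0.25 = 1.5833333

1.5833333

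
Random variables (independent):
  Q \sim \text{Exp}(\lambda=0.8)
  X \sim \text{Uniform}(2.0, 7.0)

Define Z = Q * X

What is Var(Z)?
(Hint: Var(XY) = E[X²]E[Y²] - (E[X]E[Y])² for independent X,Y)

Var(XY) = E[X²]E[Y²] - (E[X]E[Y])²
E[Q] = 1.25, Var(Q) = 1.5625
E[X] = 4.5, Var(X) = 2.0833333
E[Q²] = 1.5625 + 1.25² = 3.125
E[X²] = 2.0833333 + 4.5² = 22.333333
Var(Z) = 3.125*22.333333 - (1.25*4.5)²
= 69.791667 - 31.640625 = 38.151042

38.151042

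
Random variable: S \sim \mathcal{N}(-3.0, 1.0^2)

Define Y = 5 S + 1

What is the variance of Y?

For Y = aS + b: Var(Y) = a² * Var(S)
Var(S) = 1.0^2 = 1
Var(Y) = 5² * 1 = 25 * 1 = 25

25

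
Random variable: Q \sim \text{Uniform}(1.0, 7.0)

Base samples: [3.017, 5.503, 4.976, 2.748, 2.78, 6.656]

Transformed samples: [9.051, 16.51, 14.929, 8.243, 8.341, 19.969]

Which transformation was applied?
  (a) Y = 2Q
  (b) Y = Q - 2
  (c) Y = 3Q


Checking option (c) Y = 3Q:
  Q = 3.017 -> Y = 9.051 ✓
  Q = 5.503 -> Y = 16.51 ✓
  Q = 4.976 -> Y = 14.929 ✓
All samples match this transformation.

(c) 3Q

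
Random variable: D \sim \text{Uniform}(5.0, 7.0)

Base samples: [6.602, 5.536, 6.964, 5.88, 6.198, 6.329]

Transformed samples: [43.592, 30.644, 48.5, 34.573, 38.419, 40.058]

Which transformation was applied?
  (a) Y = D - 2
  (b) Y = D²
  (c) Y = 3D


Checking option (b) Y = D²:
  D = 6.602 -> Y = 43.592 ✓
  D = 5.536 -> Y = 30.644 ✓
  D = 6.964 -> Y = 48.5 ✓
All samples match this transformation.

(b) D²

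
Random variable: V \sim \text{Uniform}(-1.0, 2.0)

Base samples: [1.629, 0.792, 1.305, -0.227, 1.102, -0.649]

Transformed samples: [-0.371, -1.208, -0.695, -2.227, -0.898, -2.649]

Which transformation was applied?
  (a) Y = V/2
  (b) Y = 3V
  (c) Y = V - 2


Checking option (c) Y = V - 2:
  V = 1.629 -> Y = -0.371 ✓
  V = 0.792 -> Y = -1.208 ✓
  V = 1.305 -> Y = -0.695 ✓
All samples match this transformation.

(c) V - 2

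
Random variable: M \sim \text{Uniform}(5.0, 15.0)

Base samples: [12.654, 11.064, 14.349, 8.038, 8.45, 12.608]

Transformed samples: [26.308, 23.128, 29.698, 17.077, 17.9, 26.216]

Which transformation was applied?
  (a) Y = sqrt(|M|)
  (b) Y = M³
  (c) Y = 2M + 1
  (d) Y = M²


Checking option (c) Y = 2M + 1:
  M = 12.654 -> Y = 26.308 ✓
  M = 11.064 -> Y = 23.128 ✓
  M = 14.349 -> Y = 29.698 ✓
All samples match this transformation.

(c) 2M + 1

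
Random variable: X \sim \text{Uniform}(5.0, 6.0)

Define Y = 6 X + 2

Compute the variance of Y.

For Y = aX + b: Var(Y) = a² * Var(X)
Var(X) = (6 - 5)^2/12 = 0.083333333
Var(Y) = 6² * 0.083333333 = 36 * 0.083333333 = 3

3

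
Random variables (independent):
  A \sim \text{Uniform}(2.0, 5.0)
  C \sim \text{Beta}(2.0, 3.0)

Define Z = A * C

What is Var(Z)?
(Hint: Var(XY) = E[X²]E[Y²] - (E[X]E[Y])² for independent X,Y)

Var(XY) = E[X²]E[Y²] - (E[X]E[Y])²
E[A] = 3.5, Var(A) = 0.75
E[C] = 0.4, Var(C) = 0.04
E[A²] = 0.75 + 3.5² = 13
E[C²] = 0.04 + 0.4² = 0.2
Var(Z) = 13*0.2 - (3.5*0.4)²
= 2.6 - 1.96 = 0.64

0.64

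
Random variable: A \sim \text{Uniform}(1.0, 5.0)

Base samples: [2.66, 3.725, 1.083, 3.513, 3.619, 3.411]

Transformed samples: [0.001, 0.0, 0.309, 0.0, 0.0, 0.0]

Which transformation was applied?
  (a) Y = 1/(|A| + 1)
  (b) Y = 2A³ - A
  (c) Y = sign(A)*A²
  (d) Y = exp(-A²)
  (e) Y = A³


Checking option (d) Y = exp(-A²):
  A = 2.66 -> Y = 0.001 ✓
  A = 3.725 -> Y = 0.0 ✓
  A = 1.083 -> Y = 0.309 ✓
All samples match this transformation.

(d) exp(-A²)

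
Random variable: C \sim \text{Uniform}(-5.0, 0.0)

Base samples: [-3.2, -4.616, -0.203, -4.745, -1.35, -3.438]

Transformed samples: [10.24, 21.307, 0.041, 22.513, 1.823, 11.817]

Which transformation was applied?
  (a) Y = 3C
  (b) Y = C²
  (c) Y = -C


Checking option (b) Y = C²:
  C = -3.2 -> Y = 10.24 ✓
  C = -4.616 -> Y = 21.307 ✓
  C = -0.203 -> Y = 0.041 ✓
All samples match this transformation.

(b) C²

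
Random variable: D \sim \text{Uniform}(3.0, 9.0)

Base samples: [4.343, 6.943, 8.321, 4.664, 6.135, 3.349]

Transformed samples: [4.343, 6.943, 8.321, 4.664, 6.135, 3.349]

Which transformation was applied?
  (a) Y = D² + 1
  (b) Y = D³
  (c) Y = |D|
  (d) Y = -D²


Checking option (c) Y = |D|:
  D = 4.343 -> Y = 4.343 ✓
  D = 6.943 -> Y = 6.943 ✓
  D = 8.321 -> Y = 8.321 ✓
All samples match this transformation.

(c) |D|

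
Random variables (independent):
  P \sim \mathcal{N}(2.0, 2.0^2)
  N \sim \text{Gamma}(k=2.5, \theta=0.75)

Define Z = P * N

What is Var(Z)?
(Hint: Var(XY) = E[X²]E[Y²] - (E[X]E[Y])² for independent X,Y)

Var(XY) = E[X²]E[Y²] - (E[X]E[Y])²
E[P] = 2, Var(P) = 4
E[N] = 1.875, Var(N) = 1.40625
E[P²] = 4 + 2² = 8
E[N²] = 1.40625 + 1.875² = 4.921875
Var(Z) = 8*4.921875 - (2*1.875)²
= 39.375 - 14.0625 = 25.3125

25.3125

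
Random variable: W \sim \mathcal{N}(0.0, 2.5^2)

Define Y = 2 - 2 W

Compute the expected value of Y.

For Y = -2W + 2:
E[Y] = -2 * E[W] + 2
E[W] = 0.0 = 0
E[Y] = -2 * 0 + 2 = 2

2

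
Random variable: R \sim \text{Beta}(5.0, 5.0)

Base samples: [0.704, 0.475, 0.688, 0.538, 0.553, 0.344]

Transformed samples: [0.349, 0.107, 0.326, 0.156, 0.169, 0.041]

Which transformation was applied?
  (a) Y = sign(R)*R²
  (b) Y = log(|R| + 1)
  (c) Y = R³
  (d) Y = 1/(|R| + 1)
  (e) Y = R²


Checking option (c) Y = R³:
  R = 0.704 -> Y = 0.349 ✓
  R = 0.475 -> Y = 0.107 ✓
  R = 0.688 -> Y = 0.326 ✓
All samples match this transformation.

(c) R³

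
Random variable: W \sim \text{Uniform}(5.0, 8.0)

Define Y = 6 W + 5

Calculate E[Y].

For Y = 6W + 5:
E[Y] = 6 * E[W] + 5
E[W] = (5 + 8)/2 = 6.5
E[Y] = 6 * 6.5 + 5 = 44

44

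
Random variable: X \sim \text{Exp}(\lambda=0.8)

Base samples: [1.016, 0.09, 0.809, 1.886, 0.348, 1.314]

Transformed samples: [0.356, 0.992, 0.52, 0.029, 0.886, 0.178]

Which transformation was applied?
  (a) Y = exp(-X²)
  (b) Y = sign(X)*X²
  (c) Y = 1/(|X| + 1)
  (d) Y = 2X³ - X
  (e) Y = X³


Checking option (a) Y = exp(-X²):
  X = 1.016 -> Y = 0.356 ✓
  X = 0.09 -> Y = 0.992 ✓
  X = 0.809 -> Y = 0.52 ✓
All samples match this transformation.

(a) exp(-X²)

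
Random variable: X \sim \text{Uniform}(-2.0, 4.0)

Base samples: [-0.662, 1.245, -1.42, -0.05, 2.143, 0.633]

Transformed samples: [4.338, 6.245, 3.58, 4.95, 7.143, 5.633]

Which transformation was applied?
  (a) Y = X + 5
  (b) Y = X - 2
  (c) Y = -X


Checking option (a) Y = X + 5:
  X = -0.662 -> Y = 4.338 ✓
  X = 1.245 -> Y = 6.245 ✓
  X = -1.42 -> Y = 3.58 ✓
All samples match this transformation.

(a) X + 5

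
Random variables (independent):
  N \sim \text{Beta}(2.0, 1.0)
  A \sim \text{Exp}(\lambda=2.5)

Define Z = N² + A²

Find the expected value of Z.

E[Z] = E[N²] + E[A²]
E[N²] = Var(N) + E[N]² = 0.055555556 + 0.44444444 = 0.5
E[A²] = Var(A) + E[A]² = 0.16 + 0.16 = 0.32
E[Z] = 0.5 + 0.32 = 0.82

0.82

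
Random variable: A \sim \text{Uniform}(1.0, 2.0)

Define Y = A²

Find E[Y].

Using E[X²] = Var(X) + (E[X])²:
E[A] = 1.5
Var(A) = (2 - 1)^2/12 = 0.083333333
E[A²] = 0.083333333 + 1.5² = 0.083333333 + 2.25 = 2.3333333

2.3333333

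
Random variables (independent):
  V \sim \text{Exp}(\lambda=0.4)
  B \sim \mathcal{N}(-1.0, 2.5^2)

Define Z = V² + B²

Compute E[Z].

E[Z] = E[V²] + E[B²]
E[V²] = Var(V) + E[V]² = 6.25 + 6.25 = 12.5
E[B²] = Var(B) + E[B]² = 6.25 + 1 = 7.25
E[Z] = 12.5 + 7.25 = 19.75

19.75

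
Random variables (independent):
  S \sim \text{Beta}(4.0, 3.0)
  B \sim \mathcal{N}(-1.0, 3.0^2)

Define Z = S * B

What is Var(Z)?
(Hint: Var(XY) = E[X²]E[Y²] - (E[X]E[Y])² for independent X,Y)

Var(XY) = E[X²]E[Y²] - (E[X]E[Y])²
E[S] = 0.57142857, Var(S) = 0.030612245
E[B] = -1, Var(B) = 9
E[S²] = 0.030612245 + 0.57142857² = 0.35714286
E[B²] = 9 + (-1)² = 10
Var(Z) = 0.35714286*10 - (0.57142857*(-1))²
= 3.5714286 - 0.32653061 = 3.244898

3.244898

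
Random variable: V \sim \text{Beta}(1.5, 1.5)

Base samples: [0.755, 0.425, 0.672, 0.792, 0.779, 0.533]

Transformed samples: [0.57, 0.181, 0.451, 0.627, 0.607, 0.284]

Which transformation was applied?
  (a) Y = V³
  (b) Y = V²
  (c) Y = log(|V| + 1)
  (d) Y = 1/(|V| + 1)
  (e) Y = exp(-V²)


Checking option (b) Y = V²:
  V = 0.755 -> Y = 0.57 ✓
  V = 0.425 -> Y = 0.181 ✓
  V = 0.672 -> Y = 0.451 ✓
All samples match this transformation.

(b) V²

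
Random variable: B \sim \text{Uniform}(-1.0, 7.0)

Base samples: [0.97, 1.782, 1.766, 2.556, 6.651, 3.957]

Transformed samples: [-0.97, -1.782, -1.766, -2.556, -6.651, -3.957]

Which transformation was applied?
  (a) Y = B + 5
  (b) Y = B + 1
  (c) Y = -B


Checking option (c) Y = -B:
  B = 0.97 -> Y = -0.97 ✓
  B = 1.782 -> Y = -1.782 ✓
  B = 1.766 -> Y = -1.766 ✓
All samples match this transformation.

(c) -B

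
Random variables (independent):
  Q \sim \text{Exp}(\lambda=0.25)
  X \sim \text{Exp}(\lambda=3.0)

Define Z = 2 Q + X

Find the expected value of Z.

E[Z] = 2*E[Q] + 1*E[X]
E[Q] = 4
E[X] = 0.33333333
E[Z] = 2*4 + 1*0.33333333 = 8.3333333

8.3333333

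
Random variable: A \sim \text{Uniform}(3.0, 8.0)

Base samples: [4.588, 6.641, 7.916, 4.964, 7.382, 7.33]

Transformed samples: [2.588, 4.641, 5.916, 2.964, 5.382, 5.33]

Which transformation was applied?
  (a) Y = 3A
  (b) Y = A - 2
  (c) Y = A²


Checking option (b) Y = A - 2:
  A = 4.588 -> Y = 2.588 ✓
  A = 6.641 -> Y = 4.641 ✓
  A = 7.916 -> Y = 5.916 ✓
All samples match this transformation.

(b) A - 2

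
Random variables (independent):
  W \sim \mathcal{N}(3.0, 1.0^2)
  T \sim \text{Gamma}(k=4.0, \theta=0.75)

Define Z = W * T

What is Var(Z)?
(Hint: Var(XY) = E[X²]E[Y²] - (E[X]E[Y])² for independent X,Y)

Var(XY) = E[X²]E[Y²] - (E[X]E[Y])²
E[W] = 3, Var(W) = 1
E[T] = 3, Var(T) = 2.25
E[W²] = 1 + 3² = 10
E[T²] = 2.25 + 3² = 11.25
Var(Z) = 10*11.25 - (3*3)²
= 112.5 - 81 = 31.5

31.5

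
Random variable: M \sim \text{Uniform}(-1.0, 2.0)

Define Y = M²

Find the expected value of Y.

E[M²] = Var(M) + (E[M])² = 0.75 + 0.25 = 1

1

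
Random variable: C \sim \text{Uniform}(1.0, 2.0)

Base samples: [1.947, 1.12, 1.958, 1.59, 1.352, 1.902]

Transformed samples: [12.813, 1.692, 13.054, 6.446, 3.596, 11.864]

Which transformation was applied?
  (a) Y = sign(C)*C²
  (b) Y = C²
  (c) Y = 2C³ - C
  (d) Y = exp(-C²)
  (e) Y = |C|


Checking option (c) Y = 2C³ - C:
  C = 1.947 -> Y = 12.813 ✓
  C = 1.12 -> Y = 1.692 ✓
  C = 1.958 -> Y = 13.054 ✓
All samples match this transformation.

(c) 2C³ - C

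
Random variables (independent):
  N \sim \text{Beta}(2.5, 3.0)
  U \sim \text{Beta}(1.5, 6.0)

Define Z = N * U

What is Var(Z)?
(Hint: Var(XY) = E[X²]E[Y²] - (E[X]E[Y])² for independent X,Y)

Var(XY) = E[X²]E[Y²] - (E[X]E[Y])²
E[N] = 0.45454545, Var(N) = 0.038143675
E[U] = 0.2, Var(U) = 0.018823529
E[N²] = 0.038143675 + 0.45454545² = 0.24475524
E[U²] = 0.018823529 + 0.2² = 0.058823529
Var(Z) = 0.24475524*0.058823529 - (0.45454545*0.2)²
= 0.014397367 - 0.0082644628 = 0.0061329045

0.0061329045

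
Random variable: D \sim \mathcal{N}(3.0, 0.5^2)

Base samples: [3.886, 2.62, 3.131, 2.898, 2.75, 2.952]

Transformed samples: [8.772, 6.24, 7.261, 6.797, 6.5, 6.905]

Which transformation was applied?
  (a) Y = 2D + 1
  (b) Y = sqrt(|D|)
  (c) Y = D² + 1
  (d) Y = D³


Checking option (a) Y = 2D + 1:
  D = 3.886 -> Y = 8.772 ✓
  D = 2.62 -> Y = 6.24 ✓
  D = 3.131 -> Y = 7.261 ✓
All samples match this transformation.

(a) 2D + 1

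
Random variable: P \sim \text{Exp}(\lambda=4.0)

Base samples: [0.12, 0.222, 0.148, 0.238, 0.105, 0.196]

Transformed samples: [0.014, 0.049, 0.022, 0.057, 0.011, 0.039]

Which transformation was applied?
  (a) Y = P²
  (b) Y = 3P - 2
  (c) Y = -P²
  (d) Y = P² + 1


Checking option (a) Y = P²:
  P = 0.12 -> Y = 0.014 ✓
  P = 0.222 -> Y = 0.049 ✓
  P = 0.148 -> Y = 0.022 ✓
All samples match this transformation.

(a) P²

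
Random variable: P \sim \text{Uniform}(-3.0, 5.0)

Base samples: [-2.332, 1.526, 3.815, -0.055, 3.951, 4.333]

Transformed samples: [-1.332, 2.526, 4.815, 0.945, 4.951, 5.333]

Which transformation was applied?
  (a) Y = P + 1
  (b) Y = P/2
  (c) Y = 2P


Checking option (a) Y = P + 1:
  P = -2.332 -> Y = -1.332 ✓
  P = 1.526 -> Y = 2.526 ✓
  P = 3.815 -> Y = 4.815 ✓
All samples match this transformation.

(a) P + 1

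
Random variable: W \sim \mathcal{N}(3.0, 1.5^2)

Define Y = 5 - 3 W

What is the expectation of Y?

For Y = -3W + 5:
E[Y] = -3 * E[W] + 5
E[W] = 3.0 = 3
E[Y] = -3 * 3 + 5 = -4

-4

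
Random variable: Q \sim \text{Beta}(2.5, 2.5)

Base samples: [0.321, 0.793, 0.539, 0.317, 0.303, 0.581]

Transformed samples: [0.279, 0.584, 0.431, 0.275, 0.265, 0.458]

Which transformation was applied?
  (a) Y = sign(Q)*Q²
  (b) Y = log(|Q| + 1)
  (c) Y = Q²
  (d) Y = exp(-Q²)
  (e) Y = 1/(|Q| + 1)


Checking option (b) Y = log(|Q| + 1):
  Q = 0.321 -> Y = 0.279 ✓
  Q = 0.793 -> Y = 0.584 ✓
  Q = 0.539 -> Y = 0.431 ✓
All samples match this transformation.

(b) log(|Q| + 1)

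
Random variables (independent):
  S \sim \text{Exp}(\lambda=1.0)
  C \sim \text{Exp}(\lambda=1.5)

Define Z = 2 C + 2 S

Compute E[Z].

E[Z] = 2*E[S] + 2*E[C]
E[S] = 1
E[C] = 0.66666667
E[Z] = 2*1 + 2*0.66666667 = 3.3333333

3.3333333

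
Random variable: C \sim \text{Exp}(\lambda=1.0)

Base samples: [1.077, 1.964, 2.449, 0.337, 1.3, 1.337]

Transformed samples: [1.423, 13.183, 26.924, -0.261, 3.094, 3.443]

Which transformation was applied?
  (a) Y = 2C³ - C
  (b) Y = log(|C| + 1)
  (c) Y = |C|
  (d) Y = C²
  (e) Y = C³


Checking option (a) Y = 2C³ - C:
  C = 1.077 -> Y = 1.423 ✓
  C = 1.964 -> Y = 13.183 ✓
  C = 2.449 -> Y = 26.924 ✓
All samples match this transformation.

(a) 2C³ - C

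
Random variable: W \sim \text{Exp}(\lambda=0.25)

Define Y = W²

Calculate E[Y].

E[W²] = Var(W) + (E[W])² = 16 + 16 = 32

32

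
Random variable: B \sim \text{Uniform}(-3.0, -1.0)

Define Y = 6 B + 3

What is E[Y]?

For Y = 6B + 3:
E[Y] = 6 * E[B] + 3
E[B] = (-3 - 1)/2 = -2
E[Y] = 6 * (-2) + 3 = -9

-9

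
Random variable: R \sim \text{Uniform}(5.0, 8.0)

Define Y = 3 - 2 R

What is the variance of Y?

For Y = aR + b: Var(Y) = a² * Var(R)
Var(R) = (8 - 5)^2/12 = 0.75
Var(Y) = (-2)² * 0.75 = 4 * 0.75 = 3

3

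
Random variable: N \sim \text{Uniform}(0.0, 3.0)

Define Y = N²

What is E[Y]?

E[N²] = Var(N) + (E[N])² = 0.75 + 2.25 = 3

3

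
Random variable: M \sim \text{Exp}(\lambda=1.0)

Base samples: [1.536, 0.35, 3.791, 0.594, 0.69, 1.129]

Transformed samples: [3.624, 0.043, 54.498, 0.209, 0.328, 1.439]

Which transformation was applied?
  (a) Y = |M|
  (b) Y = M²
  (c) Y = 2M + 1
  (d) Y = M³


Checking option (d) Y = M³:
  M = 1.536 -> Y = 3.624 ✓
  M = 0.35 -> Y = 0.043 ✓
  M = 3.791 -> Y = 54.498 ✓
All samples match this transformation.

(d) M³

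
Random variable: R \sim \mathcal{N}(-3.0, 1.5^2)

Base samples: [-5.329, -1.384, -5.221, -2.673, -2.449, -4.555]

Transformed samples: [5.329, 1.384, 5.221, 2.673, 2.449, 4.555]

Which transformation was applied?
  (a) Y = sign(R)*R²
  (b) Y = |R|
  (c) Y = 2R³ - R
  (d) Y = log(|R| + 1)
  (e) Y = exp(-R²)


Checking option (b) Y = |R|:
  R = -5.329 -> Y = 5.329 ✓
  R = -1.384 -> Y = 1.384 ✓
  R = -5.221 -> Y = 5.221 ✓
All samples match this transformation.

(b) |R|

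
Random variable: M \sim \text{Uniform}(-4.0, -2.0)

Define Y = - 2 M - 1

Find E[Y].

For Y = -2M - 1:
E[Y] = -2 * E[M] - 1
E[M] = (-4 - 2)/2 = -3
E[Y] = -2 * (-3) - 1 = 5

5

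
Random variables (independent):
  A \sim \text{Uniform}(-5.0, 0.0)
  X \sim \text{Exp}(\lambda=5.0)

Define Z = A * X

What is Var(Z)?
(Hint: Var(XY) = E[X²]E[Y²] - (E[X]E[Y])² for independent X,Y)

Var(XY) = E[X²]E[Y²] - (E[X]E[Y])²
E[A] = -2.5, Var(A) = 2.0833333
E[X] = 0.2, Var(X) = 0.04
E[A²] = 2.0833333 + (-2.5)² = 8.3333333
E[X²] = 0.04 + 0.2² = 0.08
Var(Z) = 8.3333333*0.08 - (-2.5*0.2)²
= 0.66666667 - 0.25 = 0.41666667

0.41666667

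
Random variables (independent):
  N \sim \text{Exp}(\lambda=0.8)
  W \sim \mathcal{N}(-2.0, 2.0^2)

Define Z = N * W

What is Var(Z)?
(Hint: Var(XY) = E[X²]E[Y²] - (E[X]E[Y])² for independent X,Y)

Var(XY) = E[X²]E[Y²] - (E[X]E[Y])²
E[N] = 1.25, Var(N) = 1.5625
E[W] = -2, Var(W) = 4
E[N²] = 1.5625 + 1.25² = 3.125
E[W²] = 4 + (-2)² = 8
Var(Z) = 3.125*8 - (1.25*(-2))²
= 25 - 6.25 = 18.75

18.75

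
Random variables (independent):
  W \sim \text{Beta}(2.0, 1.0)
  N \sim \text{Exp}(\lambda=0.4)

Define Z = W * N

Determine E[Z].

For independent RVs: E[XY] = E[X]*E[Y]
E[W] = 0.66666667
E[N] = 2.5
E[Z] = 0.66666667 * 2.5 = 1.6666667

1.6666667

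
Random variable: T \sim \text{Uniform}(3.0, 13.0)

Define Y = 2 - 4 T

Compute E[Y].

For Y = -4T + 2:
E[Y] = -4 * E[T] + 2
E[T] = (3 + 13)/2 = 8
E[Y] = -4 * 8 + 2 = -30

-30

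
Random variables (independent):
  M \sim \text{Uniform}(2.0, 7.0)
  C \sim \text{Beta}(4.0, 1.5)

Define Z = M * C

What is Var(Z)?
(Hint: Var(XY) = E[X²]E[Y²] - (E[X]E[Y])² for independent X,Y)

Var(XY) = E[X²]E[Y²] - (E[X]E[Y])²
E[M] = 4.5, Var(M) = 2.0833333
E[C] = 0.72727273, Var(C) = 0.03051494
E[M²] = 2.0833333 + 4.5² = 22.333333
E[C²] = 0.03051494 + 0.72727273² = 0.55944056
Var(Z) = 22.333333*0.55944056 - (4.5*0.72727273)²
= 12.494172 - 10.710744 = 1.7834287

1.7834287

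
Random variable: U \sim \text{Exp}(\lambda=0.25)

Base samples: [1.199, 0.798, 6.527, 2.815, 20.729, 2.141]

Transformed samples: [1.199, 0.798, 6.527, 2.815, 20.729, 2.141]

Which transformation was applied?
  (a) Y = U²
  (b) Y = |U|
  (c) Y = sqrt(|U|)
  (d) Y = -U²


Checking option (b) Y = |U|:
  U = 1.199 -> Y = 1.199 ✓
  U = 0.798 -> Y = 0.798 ✓
  U = 6.527 -> Y = 6.527 ✓
All samples match this transformation.

(b) |U|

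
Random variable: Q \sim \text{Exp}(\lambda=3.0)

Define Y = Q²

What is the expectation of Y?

Using E[X²] = Var(X) + (E[X])²:
E[Q] = 0.33333333
Var(Q) = 1/3.0^2 = 0.11111111
E[Q²] = 0.11111111 + 0.33333333² = 0.11111111 + 0.11111111 = 0.22222222

0.22222222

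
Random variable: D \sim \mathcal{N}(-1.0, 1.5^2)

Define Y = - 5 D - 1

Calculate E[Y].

For Y = -5D - 1:
E[Y] = -5 * E[D] - 1
E[D] = -1.0 = -1
E[Y] = -5 * (-1) - 1 = 4

4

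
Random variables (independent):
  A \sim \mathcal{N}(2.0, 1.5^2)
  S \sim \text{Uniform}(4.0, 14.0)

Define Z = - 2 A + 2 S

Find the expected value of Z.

E[Z] = -2*E[A] + 2*E[S]
E[A] = 2
E[S] = 9
E[Z] = -2*2 + 2*9 = 14

14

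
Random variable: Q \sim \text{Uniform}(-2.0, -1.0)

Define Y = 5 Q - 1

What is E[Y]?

For Y = 5Q - 1:
E[Y] = 5 * E[Q] - 1
E[Q] = (-2 - 1)/2 = -1.5
E[Y] = 5 * (-1.5) - 1 = -8.5

-8.5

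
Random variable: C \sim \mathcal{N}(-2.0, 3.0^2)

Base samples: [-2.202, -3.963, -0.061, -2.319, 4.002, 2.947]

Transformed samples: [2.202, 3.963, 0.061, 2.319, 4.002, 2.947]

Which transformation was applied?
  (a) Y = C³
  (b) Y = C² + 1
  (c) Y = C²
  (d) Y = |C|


Checking option (d) Y = |C|:
  C = -2.202 -> Y = 2.202 ✓
  C = -3.963 -> Y = 3.963 ✓
  C = -0.061 -> Y = 0.061 ✓
All samples match this transformation.

(d) |C|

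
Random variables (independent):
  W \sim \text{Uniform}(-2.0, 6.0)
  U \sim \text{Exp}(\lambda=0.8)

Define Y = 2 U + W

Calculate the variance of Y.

For independent RVs: Var(aX + bY) = a²Var(X) + b²Var(Y)
Var(W) = 5.3333333
Var(U) = 1.5625
Var(Y) = 1²*5.3333333 + 2²*1.5625
= 1*5.3333333 + 4*1.5625 = 11.583333

11.583333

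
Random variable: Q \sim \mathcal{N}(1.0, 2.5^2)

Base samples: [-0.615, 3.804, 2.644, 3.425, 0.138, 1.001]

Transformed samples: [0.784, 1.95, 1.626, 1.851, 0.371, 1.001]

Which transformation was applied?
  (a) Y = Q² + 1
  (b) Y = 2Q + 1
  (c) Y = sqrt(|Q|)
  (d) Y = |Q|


Checking option (c) Y = sqrt(|Q|):
  Q = -0.615 -> Y = 0.784 ✓
  Q = 3.804 -> Y = 1.95 ✓
  Q = 2.644 -> Y = 1.626 ✓
All samples match this transformation.

(c) sqrt(|Q|)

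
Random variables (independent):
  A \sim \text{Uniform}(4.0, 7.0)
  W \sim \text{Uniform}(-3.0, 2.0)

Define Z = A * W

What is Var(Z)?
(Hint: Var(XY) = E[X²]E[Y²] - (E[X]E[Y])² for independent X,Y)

Var(XY) = E[X²]E[Y²] - (E[X]E[Y])²
E[A] = 5.5, Var(A) = 0.75
E[W] = -0.5, Var(W) = 2.0833333
E[A²] = 0.75 + 5.5² = 31
E[W²] = 2.0833333 + (-0.5)² = 2.3333333
Var(Z) = 31*2.3333333 - (5.5*(-0.5))²
= 72.333333 - 7.5625 = 64.770833

64.770833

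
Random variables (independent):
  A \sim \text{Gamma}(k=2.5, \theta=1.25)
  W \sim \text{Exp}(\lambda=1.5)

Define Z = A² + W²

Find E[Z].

E[Z] = E[A²] + E[W²]
E[A²] = Var(A) + E[A]² = 3.90625 + 9.765625 = 13.671875
E[W²] = Var(W) + E[W]² = 0.44444444 + 0.44444444 = 0.88888889
E[Z] = 13.671875 + 0.88888889 = 14.560764

14.560764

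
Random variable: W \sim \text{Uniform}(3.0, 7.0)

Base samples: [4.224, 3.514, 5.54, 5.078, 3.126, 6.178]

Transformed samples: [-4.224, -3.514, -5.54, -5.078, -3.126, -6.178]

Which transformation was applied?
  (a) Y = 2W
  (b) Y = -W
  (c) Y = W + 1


Checking option (b) Y = -W:
  W = 4.224 -> Y = -4.224 ✓
  W = 3.514 -> Y = -3.514 ✓
  W = 5.54 -> Y = -5.54 ✓
All samples match this transformation.

(b) -W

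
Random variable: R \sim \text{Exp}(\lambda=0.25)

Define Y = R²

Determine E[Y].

Using E[X²] = Var(X) + (E[X])²:
E[R] = 4
Var(R) = 1/0.25^2 = 16
E[R²] = 16 + 4² = 16 + 16 = 32

32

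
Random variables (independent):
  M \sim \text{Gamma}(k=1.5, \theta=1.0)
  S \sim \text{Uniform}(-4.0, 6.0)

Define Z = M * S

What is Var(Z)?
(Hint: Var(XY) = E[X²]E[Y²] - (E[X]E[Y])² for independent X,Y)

Var(XY) = E[X²]E[Y²] - (E[X]E[Y])²
E[M] = 1.5, Var(M) = 1.5
E[S] = 1, Var(S) = 8.3333333
E[M²] = 1.5 + 1.5² = 3.75
E[S²] = 8.3333333 + 1² = 9.3333333
Var(Z) = 3.75*9.3333333 - (1.5*1)²
= 35 - 2.25 = 32.75

32.75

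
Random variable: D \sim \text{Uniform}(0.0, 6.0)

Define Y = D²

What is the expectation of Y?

Using E[X²] = Var(X) + (E[X])²:
E[D] = 3
Var(D) = (6 - 0)^2/12 = 3
E[D²] = 3 + 3² = 3 + 9 = 12

12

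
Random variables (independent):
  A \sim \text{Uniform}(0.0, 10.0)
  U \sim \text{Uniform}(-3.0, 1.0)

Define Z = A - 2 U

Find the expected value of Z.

E[Z] = 1*E[A] - 2*E[U]
E[A] = 5
E[U] = -1
E[Z] = 1*5 - 2*(-1) = 7

7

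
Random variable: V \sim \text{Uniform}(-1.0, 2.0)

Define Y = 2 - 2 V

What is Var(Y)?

For Y = aV + b: Var(Y) = a² * Var(V)
Var(V) = (2 + 1)^2/12 = 0.75
Var(Y) = (-2)² * 0.75 = 4 * 0.75 = 3

3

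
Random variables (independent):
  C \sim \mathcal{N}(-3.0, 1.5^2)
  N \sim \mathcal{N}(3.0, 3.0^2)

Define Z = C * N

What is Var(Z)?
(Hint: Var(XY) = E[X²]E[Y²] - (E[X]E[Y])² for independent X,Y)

Var(XY) = E[X²]E[Y²] - (E[X]E[Y])²
E[C] = -3, Var(C) = 2.25
E[N] = 3, Var(N) = 9
E[C²] = 2.25 + (-3)² = 11.25
E[N²] = 9 + 3² = 18
Var(Z) = 11.25*18 - (-3*3)²
= 202.5 - 81 = 121.5

121.5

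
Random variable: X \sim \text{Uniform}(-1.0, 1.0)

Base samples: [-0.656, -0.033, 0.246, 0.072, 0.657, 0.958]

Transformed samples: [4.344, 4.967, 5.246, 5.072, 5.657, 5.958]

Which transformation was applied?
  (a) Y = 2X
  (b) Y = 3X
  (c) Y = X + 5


Checking option (c) Y = X + 5:
  X = -0.656 -> Y = 4.344 ✓
  X = -0.033 -> Y = 4.967 ✓
  X = 0.246 -> Y = 5.246 ✓
All samples match this transformation.

(c) X + 5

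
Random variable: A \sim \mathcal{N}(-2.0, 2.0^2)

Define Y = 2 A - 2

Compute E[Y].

For Y = 2A - 2:
E[Y] = 2 * E[A] - 2
E[A] = -2.0 = -2
E[Y] = 2 * (-2) - 2 = -6

-6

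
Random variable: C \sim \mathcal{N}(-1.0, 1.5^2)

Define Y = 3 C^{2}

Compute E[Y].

E[Y] = 3*E[C²]
E[C] = -1
E[C²] = Var(C) + (E[C])² = 2.25 + 1 = 3.25
E[Y] = 3*3.25 = 9.75

9.75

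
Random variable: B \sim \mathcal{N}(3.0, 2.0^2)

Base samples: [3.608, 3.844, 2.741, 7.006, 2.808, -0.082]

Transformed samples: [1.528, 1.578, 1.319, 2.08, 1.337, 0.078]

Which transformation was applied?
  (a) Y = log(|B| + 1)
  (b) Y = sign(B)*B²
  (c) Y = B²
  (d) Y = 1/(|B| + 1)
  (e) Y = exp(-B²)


Checking option (a) Y = log(|B| + 1):
  B = 3.608 -> Y = 1.528 ✓
  B = 3.844 -> Y = 1.578 ✓
  B = 2.741 -> Y = 1.319 ✓
All samples match this transformation.

(a) log(|B| + 1)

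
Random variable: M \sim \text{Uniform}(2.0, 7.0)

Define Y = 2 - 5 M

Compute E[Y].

For Y = -5M + 2:
E[Y] = -5 * E[M] + 2
E[M] = (2 + 7)/2 = 4.5
E[Y] = -5 * 4.5 + 2 = -20.5

-20.5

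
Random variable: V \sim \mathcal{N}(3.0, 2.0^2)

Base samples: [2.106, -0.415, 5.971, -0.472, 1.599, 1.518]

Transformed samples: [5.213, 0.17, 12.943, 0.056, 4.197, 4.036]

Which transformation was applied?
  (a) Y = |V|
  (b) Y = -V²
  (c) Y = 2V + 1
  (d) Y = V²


Checking option (c) Y = 2V + 1:
  V = 2.106 -> Y = 5.213 ✓
  V = -0.415 -> Y = 0.17 ✓
  V = 5.971 -> Y = 12.943 ✓
All samples match this transformation.

(c) 2V + 1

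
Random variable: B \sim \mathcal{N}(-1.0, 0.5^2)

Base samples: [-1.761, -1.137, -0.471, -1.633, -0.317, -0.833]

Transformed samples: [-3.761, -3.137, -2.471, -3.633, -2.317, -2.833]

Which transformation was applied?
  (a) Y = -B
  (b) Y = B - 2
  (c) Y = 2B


Checking option (b) Y = B - 2:
  B = -1.761 -> Y = -3.761 ✓
  B = -1.137 -> Y = -3.137 ✓
  B = -0.471 -> Y = -2.471 ✓
All samples match this transformation.

(b) B - 2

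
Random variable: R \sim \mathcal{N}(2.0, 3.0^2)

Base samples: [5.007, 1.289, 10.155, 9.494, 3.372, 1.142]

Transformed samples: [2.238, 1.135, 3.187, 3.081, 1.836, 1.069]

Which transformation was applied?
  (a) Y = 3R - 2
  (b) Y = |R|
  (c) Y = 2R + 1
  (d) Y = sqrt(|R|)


Checking option (d) Y = sqrt(|R|):
  R = 5.007 -> Y = 2.238 ✓
  R = 1.289 -> Y = 1.135 ✓
  R = 10.155 -> Y = 3.187 ✓
All samples match this transformation.

(d) sqrt(|R|)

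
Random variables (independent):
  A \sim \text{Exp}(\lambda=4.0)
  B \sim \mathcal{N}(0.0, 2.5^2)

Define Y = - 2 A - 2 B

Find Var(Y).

For independent RVs: Var(aX + bY) = a²Var(X) + b²Var(Y)
Var(A) = 0.0625
Var(B) = 6.25
Var(Y) = (-2)²*0.0625 + (-2)²*6.25
= 4*0.0625 + 4*6.25 = 25.25

25.25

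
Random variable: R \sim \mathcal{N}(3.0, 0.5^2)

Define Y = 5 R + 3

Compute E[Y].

For Y = 5R + 3:
E[Y] = 5 * E[R] + 3
E[R] = 3.0 = 3
E[Y] = 5 * 3 + 3 = 18

18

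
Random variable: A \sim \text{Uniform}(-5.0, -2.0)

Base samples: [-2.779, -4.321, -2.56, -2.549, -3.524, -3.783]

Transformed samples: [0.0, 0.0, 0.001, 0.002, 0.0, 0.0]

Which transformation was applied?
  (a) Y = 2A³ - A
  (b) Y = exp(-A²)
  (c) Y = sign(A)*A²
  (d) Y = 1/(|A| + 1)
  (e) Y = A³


Checking option (b) Y = exp(-A²):
  A = -2.779 -> Y = 0.0 ✓
  A = -4.321 -> Y = 0.0 ✓
  A = -2.56 -> Y = 0.001 ✓
All samples match this transformation.

(b) exp(-A²)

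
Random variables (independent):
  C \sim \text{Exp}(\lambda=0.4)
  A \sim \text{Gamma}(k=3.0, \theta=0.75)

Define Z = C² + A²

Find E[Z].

E[Z] = E[C²] + E[A²]
E[C²] = Var(C) + E[C]² = 6.25 + 6.25 = 12.5
E[A²] = Var(A) + E[A]² = 1.6875 + 5.0625 = 6.75
E[Z] = 12.5 + 6.75 = 19.25

19.25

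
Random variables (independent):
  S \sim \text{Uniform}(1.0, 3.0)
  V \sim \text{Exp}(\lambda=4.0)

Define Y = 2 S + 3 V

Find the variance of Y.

For independent RVs: Var(aX + bY) = a²Var(X) + b²Var(Y)
Var(S) = 0.33333333
Var(V) = 0.0625
Var(Y) = 2²*0.33333333 + 3²*0.0625
= 4*0.33333333 + 9*0.0625 = 1.8958333

1.8958333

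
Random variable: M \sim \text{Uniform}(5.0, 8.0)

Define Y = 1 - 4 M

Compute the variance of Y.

For Y = aM + b: Var(Y) = a² * Var(M)
Var(M) = (8 - 5)^2/12 = 0.75
Var(Y) = (-4)² * 0.75 = 16 * 0.75 = 12

12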